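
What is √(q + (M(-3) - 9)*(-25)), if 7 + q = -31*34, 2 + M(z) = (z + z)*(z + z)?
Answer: I*√1686 ≈ 41.061*I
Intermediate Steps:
M(z) = -2 + 4*z² (M(z) = -2 + (z + z)*(z + z) = -2 + (2*z)*(2*z) = -2 + 4*z²)
q = -1061 (q = -7 - 31*34 = -7 - 1054 = -1061)
√(q + (M(-3) - 9)*(-25)) = √(-1061 + ((-2 + 4*(-3)²) - 9)*(-25)) = √(-1061 + ((-2 + 4*9) - 9)*(-25)) = √(-1061 + ((-2 + 36) - 9)*(-25)) = √(-1061 + (34 - 9)*(-25)) = √(-1061 + 25*(-25)) = √(-1061 - 625) = √(-1686) = I*√1686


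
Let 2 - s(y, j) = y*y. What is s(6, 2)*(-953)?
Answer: 32402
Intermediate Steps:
s(y, j) = 2 - y**2 (s(y, j) = 2 - y*y = 2 - y**2)
s(6, 2)*(-953) = (2 - 1*6**2)*(-953) = (2 - 1*36)*(-953) = (2 - 36)*(-953) = -34*(-953) = 32402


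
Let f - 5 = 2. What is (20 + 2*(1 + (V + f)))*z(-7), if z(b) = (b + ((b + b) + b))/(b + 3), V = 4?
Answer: 308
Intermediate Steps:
f = 7 (f = 5 + 2 = 7)
z(b) = 4*b/(3 + b) (z(b) = (b + (2*b + b))/(3 + b) = (b + 3*b)/(3 + b) = (4*b)/(3 + b) = 4*b/(3 + b))
(20 + 2*(1 + (V + f)))*z(-7) = (20 + 2*(1 + (4 + 7)))*(4*(-7)/(3 - 7)) = (20 + 2*(1 + 11))*(4*(-7)/(-4)) = (20 + 2*12)*(4*(-7)*(-1/4)) = (20 + 24)*7 = 44*7 = 308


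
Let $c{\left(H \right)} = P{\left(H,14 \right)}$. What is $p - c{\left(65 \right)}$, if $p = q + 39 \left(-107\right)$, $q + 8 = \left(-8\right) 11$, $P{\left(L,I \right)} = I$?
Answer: $-4283$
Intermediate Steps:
$q = -96$ ($q = -8 - 88 = -96$)
$c{\left(H \right)} = 14$
$p = -4269$ ($p = -96 + 39 \left(-107\right) = -96 - 4173 = -4269$)
$p - c{\left(65 \right)} = -4269 - 14 = -4283$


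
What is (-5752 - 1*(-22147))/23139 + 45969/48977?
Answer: 622218202/377759601 ≈ 1.6471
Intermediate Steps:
(-5752 - 1*(-22147))/23139 + 45969/48977 = (-5752 + 22147)*(1/23139) + 45969*(1/48977) = 16395*(1/23139) + 45969/48977 = 5465/7713 + 45969/48977 = 622218202/377759601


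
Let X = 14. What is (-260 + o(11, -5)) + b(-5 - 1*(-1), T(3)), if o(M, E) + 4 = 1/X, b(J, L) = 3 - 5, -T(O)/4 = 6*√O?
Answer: -3723/14 ≈ -265.93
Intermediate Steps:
T(O) = -24*√O
b(J, L) = -2
o(M, E) = -55/14 (o(M, E) = -4 + 1/14 = -55/14)
(-260 + o(11, -5)) + b(-5 - 1*(-1), T(3)) = (-260 - 55/14) - 2 = -3695/14 - 2 = -3723/14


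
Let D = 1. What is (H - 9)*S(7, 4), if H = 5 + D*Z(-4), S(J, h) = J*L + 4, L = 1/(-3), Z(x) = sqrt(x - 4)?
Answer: -20/3 + 10*I*sqrt(2)/3 ≈ -6.6667 + 4.714*I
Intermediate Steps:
Z(x) = sqrt(-4 + x)
L = -1/3 ≈ -0.33333
S(J, h) = 4 - J/3 (S(J, h) = J*(-1/3) + 4 = -J/3 + 4 = 4 - J/3)
H = 5 + 2*I*sqrt(2) (H = 5 + 1*sqrt(-4 - 4) = 5 + 1*sqrt(-8) = 5 + 1*(2*I*sqrt(2)) = 5 + 2*I*sqrt(2) ≈ 5.0 + 2.8284*I)
(H - 9)*S(7, 4) = ((5 + 2*I*sqrt(2)) - 9)*(4 - 1/3*7) = (-4 + 2*I*sqrt(2))*(4 - 7/3) = (-4 + 2*I*sqrt(2))*(5/3) = -20/3 + 10*I*sqrt(2)/3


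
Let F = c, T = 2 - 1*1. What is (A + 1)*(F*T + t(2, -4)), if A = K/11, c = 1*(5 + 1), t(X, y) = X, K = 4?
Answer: 120/11 ≈ 10.909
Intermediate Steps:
c = 6 (c = 1*6 = 6)
T = 1 (T = 2 - 1 = 1)
F = 6
A = 4/11 ≈ 0.36364
(A + 1)*(F*T + t(2, -4)) = (4/11 + 1)*(6*1 + 2) = 15*(6 + 2)/11 = (15/11)*8 = 120/11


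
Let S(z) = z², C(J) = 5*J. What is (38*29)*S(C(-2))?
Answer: 110200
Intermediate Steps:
(38*29)*S(C(-2)) = (38*29)*(5*(-2))² = 1102*(-10)² = 1102*100 = 110200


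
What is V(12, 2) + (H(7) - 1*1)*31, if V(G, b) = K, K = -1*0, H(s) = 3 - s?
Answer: -155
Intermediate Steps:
K = 0
V(G, b) = 0
V(12, 2) + (H(7) - 1*1)*31 = 0 + ((3 - 1*7) - 1*1)*31 = 0 + ((3 - 7) - 1)*31 = 0 + (-4 - 1)*31 = 0 - 5*31 = 0 - 155 = -155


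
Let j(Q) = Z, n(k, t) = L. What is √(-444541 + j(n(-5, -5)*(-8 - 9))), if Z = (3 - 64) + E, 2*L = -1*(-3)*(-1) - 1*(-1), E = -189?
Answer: I*√444791 ≈ 666.93*I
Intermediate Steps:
L = -1 (L = (-1*(-3)*(-1) - 1*(-1))/2 = (3*(-1) + 1)/2 = (-3 + 1)/2 = (½)*(-2) = -1)
n(k, t) = -1
Z = -250 (Z = (3 - 64) - 189 = -61 - 189 = -250)
j(Q) = -250
√(-444541 + j(n(-5, -5)*(-8 - 9))) = √(-444541 - 250) = √(-444791) = I*√444791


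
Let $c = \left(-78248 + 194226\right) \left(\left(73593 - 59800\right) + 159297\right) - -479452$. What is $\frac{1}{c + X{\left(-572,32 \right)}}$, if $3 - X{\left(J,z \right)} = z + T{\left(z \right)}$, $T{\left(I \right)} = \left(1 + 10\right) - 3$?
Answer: $\frac{1}{20075111435} \approx 4.9813 \cdot 10^{-11}$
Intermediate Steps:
$c = 20075111472$ ($c = 115978 \left(13793 + 159297\right) + 479452 = 115978 \cdot 173090 + 479452 = 20074632020 + 479452 = 20075111472$)
$T{\left(I \right)} = 8$ ($T{\left(I \right)} = 11 - 3 = 8$)
$X{\left(J,z \right)} = -5 - z$ ($X{\left(J,z \right)} = 3 - \left(z + 8\right) = 3 - \left(8 + z\right) = -5 - z$)
$\frac{1}{c + X{\left(-572,32 \right)}} = \frac{1}{20075111472 - 37} = \frac{1}{20075111435}$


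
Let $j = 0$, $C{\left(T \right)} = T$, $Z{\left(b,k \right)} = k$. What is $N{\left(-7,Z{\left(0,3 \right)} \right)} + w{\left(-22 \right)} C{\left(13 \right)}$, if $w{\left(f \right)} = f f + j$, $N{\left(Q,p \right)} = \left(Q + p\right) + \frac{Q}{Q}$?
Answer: $6289$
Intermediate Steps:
$N{\left(Q,p \right)} = 1 + Q + p$ ($N{\left(Q,p \right)} = \left(Q + p\right) + 1 = 1 + Q + p$)
$w{\left(f \right)} = f^{2}$ ($w{\left(f \right)} = f f + 0 = f^{2} + 0 = f^{2}$)
$N{\left(-7,Z{\left(0,3 \right)} \right)} + w{\left(-22 \right)} C{\left(13 \right)} = \left(1 - 7 + 3\right) + \left(-22\right)^{2} \cdot 13 = -3 + 484 \cdot 13 = -3 + 6292 = 6289$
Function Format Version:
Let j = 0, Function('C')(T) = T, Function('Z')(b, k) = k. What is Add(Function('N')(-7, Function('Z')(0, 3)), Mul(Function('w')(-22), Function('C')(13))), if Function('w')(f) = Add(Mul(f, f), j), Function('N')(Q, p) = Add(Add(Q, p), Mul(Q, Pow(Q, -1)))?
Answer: 6289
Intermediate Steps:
Function('N')(Q, p) = Add(1, Q, p) (Function('N')(Q, p) = Add(Add(Q, p), 1) = Add(1, Q, p))
Function('w')(f) = Pow(f, 2) (Function('w')(f) = Add(Mul(f, f), 0) = Add(Pow(f, 2), 0) = Pow(f, 2))
Add(Function('N')(-7, Function('Z')(0, 3)), Mul(Function('w')(-22), Function('C')(13))) = Add(Add(1, -7, 3), Mul(Pow(-22, 2), 13)) = Add(-3, Mul(484, 13)) = Add(-3, 6292) = 6289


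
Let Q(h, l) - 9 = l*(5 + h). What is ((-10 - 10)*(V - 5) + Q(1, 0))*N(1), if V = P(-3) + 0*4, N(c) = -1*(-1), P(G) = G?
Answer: 169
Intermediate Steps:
Q(h, l) = 9 + l*(5 + h)
N(c) = 1
V = -3 (V = -3 + 0*4 = -3 + 0 = -3)
((-10 - 10)*(V - 5) + Q(1, 0))*N(1) = ((-10 - 10)*(-3 - 5) + (9 + 5*0 + 1*0))*1 = (-20*(-8) + (9 + 0 + 0))*1 = (160 + 9)*1 = 169*1 = 169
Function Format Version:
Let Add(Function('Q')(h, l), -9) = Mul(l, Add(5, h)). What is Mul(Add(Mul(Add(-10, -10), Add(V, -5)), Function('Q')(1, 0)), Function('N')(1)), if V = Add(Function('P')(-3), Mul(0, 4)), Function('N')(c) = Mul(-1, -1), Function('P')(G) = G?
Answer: 169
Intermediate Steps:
Function('Q')(h, l) = Add(9, Mul(l, Add(5, h)))
Function('N')(c) = 1
V = -3 (V = Add(-3, Mul(0, 4)) = Add(-3, 0) = -3)
Mul(Add(Mul(Add(-10, -10), Add(V, -5)), Function('Q')(1, 0)), Function('N')(1)) = Mul(Add(Mul(Add(-10, -10), Add(-3, -5)), Add(9, Mul(5, 0), Mul(1, 0))), 1) = Mul(Add(Mul(-20, -8), Add(9, 0, 0)), 1) = Mul(Add(160, 9), 1) = Mul(169, 1) = 169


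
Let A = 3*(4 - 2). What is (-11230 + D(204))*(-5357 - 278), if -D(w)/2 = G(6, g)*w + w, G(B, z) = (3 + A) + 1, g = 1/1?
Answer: 88570930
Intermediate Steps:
A = 6 (A = 3*2 = 6)
g = 1
G(B, z) = 10 (G(B, z) = (3 + 6) + 1 = 9 + 1 = 10)
D(w) = -22*w (D(w) = -2*(10*w + w) = -22*w)
(-11230 + D(204))*(-5357 - 278) = (-11230 - 22*204)*(-5357 - 278) = (-11230 - 4488)*(-5635) = -15718*(-5635) = 88570930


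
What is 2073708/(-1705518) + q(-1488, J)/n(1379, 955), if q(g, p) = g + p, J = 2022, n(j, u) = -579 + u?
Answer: 3639789/17813188 ≈ 0.20433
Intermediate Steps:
2073708/(-1705518) + q(-1488, J)/n(1379, 955) = 2073708/(-1705518) + (-1488 + 2022)/(-579 + 955) = 2073708*(-1/1705518) + 534/376 = -115206/94751 + 534*(1/376) = -115206/94751 + 267/188 = 3639789/17813188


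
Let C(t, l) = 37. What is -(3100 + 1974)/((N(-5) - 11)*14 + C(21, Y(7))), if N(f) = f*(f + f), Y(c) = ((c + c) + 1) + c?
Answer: -5074/583 ≈ -8.7033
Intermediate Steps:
Y(c) = 1 + 3*c (Y(c) = (2*c + 1) + c = (1 + 2*c) + c = 1 + 3*c)
N(f) = 2*f² (N(f) = f*(2*f) = 2*f²)
-(3100 + 1974)/((N(-5) - 11)*14 + C(21, Y(7))) = -(3100 + 1974)/((2*(-5)² - 11)*14 + 37) = -5074/((2*25 - 11)*14 + 37) = -5074/((50 - 11)*14 + 37) = -5074/(39*14 + 37) = -5074/(546 + 37) = -5074/583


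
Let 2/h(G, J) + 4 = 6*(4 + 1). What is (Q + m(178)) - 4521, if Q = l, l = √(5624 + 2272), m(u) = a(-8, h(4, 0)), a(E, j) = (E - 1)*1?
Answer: -4530 + 2*√1974 ≈ -4441.1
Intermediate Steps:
h(G, J) = 1/13 (h(G, J) = 2/(-4 + 6*(4 + 1)) = 2/(-4 + 6*5) = 2/(-4 + 30) = 2/26 = 2*(1/26) = 1/13)
a(E, j) = -1 + E (a(E, j) = (-1 + E)*1 = -1 + E)
m(u) = -9 (m(u) = -1 - 8 = -9)
l = 2*√1974 (l = √7896 = 2*√1974 ≈ 88.859)
Q = 2*√1974 ≈ 88.859
(Q + m(178)) - 4521 = (2*√1974 - 9) - 4521 = (-9 + 2*√1974) - 4521 = -4530 + 2*√1974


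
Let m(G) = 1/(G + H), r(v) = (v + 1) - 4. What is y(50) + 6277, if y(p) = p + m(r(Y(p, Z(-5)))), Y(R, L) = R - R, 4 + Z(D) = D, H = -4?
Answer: 44288/7 ≈ 6326.9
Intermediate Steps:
Z(D) = -4 + D
Y(R, L) = 0
r(v) = -3 + v (r(v) = (1 + v) - 4 = -3 + v)
m(G) = 1/(-4 + G) (m(G) = 1/(G - 4) = 1/(-4 + G))
y(p) = -⅐ + p (y(p) = p + 1/(-4 + (-3 + 0)) = p + 1/(-4 - 3) = p + 1/(-7) = p - ⅐ = -⅐ + p)
y(50) + 6277 = (-⅐ + 50) + 6277 = 349/7 + 6277 = 44288/7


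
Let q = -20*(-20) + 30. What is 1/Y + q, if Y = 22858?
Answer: 9828941/22858 ≈ 430.00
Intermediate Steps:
q = 430 (q = 400 + 30 = 430)
1/Y + q = 1/22858 + 430 = 9828941/22858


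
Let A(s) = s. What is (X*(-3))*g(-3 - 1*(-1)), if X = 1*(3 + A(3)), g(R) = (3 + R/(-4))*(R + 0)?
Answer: 126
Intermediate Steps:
g(R) = R*(3 - R/4) (g(R) = (3 + R*(-¼))*R = (3 - R/4)*R = R*(3 - R/4))
X = 6 (X = 1*(3 + 3) = 1*6 = 6)
(X*(-3))*g(-3 - 1*(-1)) = (6*(-3))*((-3 - 1*(-1))*(12 - (-3 - 1*(-1)))/4) = -9*(-3 + 1)*(12 - (-3 + 1))/2 = -9*(-2)*(12 - 1*(-2))/2 = -9*(-2)*(12 + 2)/2 = -9*(-2)*14/2 = -18*(-7) = 126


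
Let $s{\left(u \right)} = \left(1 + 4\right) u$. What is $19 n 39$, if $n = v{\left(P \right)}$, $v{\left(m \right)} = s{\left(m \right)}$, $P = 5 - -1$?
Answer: $22230$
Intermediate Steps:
$P = 6$ ($P = 5 + 1 = 6$)
$s{\left(u \right)} = 5 u$
$v{\left(m \right)} = 5 m$
$n = 30$ ($n = 5 \cdot 6 = 30$)
$19 n 39 = 19 \cdot 30 \cdot 39 = 570 \cdot 39 = 22230$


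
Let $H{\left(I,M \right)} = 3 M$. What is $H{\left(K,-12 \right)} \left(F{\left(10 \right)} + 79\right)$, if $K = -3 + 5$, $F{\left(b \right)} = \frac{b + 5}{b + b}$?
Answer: $-2871$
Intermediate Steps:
$F{\left(b \right)} = \frac{5 + b}{2 b}$
$K = 2$
$H{\left(K,-12 \right)} \left(F{\left(10 \right)} + 79\right) = 3 \left(-12\right) \left(\frac{5 + 10}{2 \cdot 10} + 79\right) = - 36 \left(\frac{1}{2} \cdot \frac{1}{10} \cdot 15 + 79\right) = - 36 \left(\frac{3}{4} + 79\right) = \left(-36\right) \frac{319}{4} = -2871$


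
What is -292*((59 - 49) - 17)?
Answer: 2044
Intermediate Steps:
-292*((59 - 49) - 17) = -292*(10 - 17) = -292*(-7) = 2044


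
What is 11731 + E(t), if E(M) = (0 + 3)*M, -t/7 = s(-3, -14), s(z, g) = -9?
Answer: 11920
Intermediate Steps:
t = 63 (t = -7*(-9) = 63)
E(M) = 3*M
11731 + E(t) = 11731 + 3*63 = 11731 + 189 = 11920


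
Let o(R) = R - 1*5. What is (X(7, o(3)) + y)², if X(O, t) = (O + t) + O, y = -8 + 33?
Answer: 1369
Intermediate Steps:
o(R) = -5 + R (o(R) = R - 5 = -5 + R)
y = 25
X(O, t) = t + 2*O
(X(7, o(3)) + y)² = (((-5 + 3) + 2*7) + 25)² = ((-2 + 14) + 25)² = (12 + 25)² = 37² = 1369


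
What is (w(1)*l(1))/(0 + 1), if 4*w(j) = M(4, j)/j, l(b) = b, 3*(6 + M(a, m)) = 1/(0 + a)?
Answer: -71/48 ≈ -1.4792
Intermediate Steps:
M(a, m) = -6 + 1/(3*a) (M(a, m) = -6 + 1/(3*(0 + a)) = -6 + 1/(3*a))
w(j) = -71/(48*j) (w(j) = ((-6 + (1/3)/4)/j)/4 = ((-6 + (1/3)*(1/4))/j)/4 = ((-6 + 1/12)/j)/4 = (-71/(12*j))/4 = -71/(48*j))
(w(1)*l(1))/(0 + 1) = (-71/48/1*1)/(0 + 1) = (-71/48*1*1)/1 = -71/48*1*1 = -71/48*1 = -71/48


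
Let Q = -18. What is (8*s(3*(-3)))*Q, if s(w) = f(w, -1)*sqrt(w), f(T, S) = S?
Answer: 432*I ≈ 432.0*I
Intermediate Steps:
s(w) = -sqrt(w)
(8*s(3*(-3)))*Q = (8*(-sqrt(3*(-3))))*(-18) = (8*(-sqrt(-9)))*(-18) = (8*(-3*I))*(-18) = -24*I*(-18) = 432*I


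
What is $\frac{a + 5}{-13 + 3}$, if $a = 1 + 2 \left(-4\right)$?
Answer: $\frac{1}{5} \approx 0.2$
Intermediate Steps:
$a = -7$ ($a = 1 - 8 = -7$)
$\frac{a + 5}{-13 + 3} = \frac{-7 + 5}{-13 + 3} = \frac{1}{-10} \left(-2\right) = \left(- \frac{1}{10}\right) \left(-2\right) = \frac{1}{5}$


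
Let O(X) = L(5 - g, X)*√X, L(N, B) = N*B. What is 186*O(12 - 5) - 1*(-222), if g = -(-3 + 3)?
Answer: 222 + 6510*√7 ≈ 17446.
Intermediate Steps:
g = 0 (g = -1*0 = 0)
L(N, B) = B*N
O(X) = 5*X^(3/2) (O(X) = (X*(5 - 1*0))*√X = (X*(5 + 0))*√X = (X*5)*√X = (5*X)*√X = 5*X^(3/2))
186*O(12 - 5) - 1*(-222) = 186*(5*(12 - 5)^(3/2)) - 1*(-222) = 186*(5*7^(3/2)) + 222 = 186*(5*(7*√7)) + 222 = 186*(35*√7) + 222 = 6510*√7 + 222 = 222 + 6510*√7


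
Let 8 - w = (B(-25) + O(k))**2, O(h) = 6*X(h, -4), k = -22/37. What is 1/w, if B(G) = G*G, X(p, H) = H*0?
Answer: -1/390617 ≈ -2.5601e-6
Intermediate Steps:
X(p, H) = 0
B(G) = G**2
k = -22/37 (k = -22*1/37 = -22/37 ≈ -0.59459)
O(h) = 0 (O(h) = 6*0 = 0)
w = -390617 (w = 8 - ((-25)**2 + 0)**2 = 8 - (625 + 0)**2 = 8 - 1*625**2 = 8 - 1*390625 = 8 - 390625 = -390617)
1/w = 1/(-390617) = -1/390617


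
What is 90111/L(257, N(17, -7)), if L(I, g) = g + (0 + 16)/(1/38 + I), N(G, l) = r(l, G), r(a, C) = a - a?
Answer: 880114137/608 ≈ 1.4476e+6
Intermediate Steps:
r(a, C) = 0
N(G, l) = 0
L(I, g) = g + 16/(1/38 + I)
90111/L(257, N(17, -7)) = 90111/(((608 + 0 + 38*257*0)/(1 + 38*257))) = 90111/(((608 + 0 + 0)/(1 + 9766))) = 90111/((608/9767)) = 90111/(((1/9767)*608)) = 90111/(608/9767) = 90111*(9767/608) = 880114137/608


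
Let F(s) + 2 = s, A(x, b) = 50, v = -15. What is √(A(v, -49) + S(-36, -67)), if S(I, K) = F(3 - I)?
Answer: √87 ≈ 9.3274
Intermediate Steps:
F(s) = -2 + s
S(I, K) = 1 - I (S(I, K) = -2 + (3 - I) = 1 - I)
√(A(v, -49) + S(-36, -67)) = √(50 + (1 - 1*(-36))) = √(50 + (1 + 36)) = √(50 + 37) = √87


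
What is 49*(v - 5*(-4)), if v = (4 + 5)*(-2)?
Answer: 98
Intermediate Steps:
v = -18 (v = 9*(-2) = -18)
49*(v - 5*(-4)) = 49*(-18 - 5*(-4)) = 49*(-18 + 20) = 49*2 = 98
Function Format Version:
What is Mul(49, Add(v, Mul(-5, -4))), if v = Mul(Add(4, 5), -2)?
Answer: 98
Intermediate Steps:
v = -18 (v = Mul(9, -2) = -18)
Mul(49, Add(v, Mul(-5, -4))) = Mul(49, Add(-18, Mul(-5, -4))) = Mul(49, Add(-18, 20)) = Mul(49, 2) = 98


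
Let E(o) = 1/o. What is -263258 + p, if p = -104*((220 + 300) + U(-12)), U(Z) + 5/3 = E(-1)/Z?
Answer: -951520/3 ≈ -3.1717e+5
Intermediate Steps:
E(o) = 1/o
U(Z) = -5/3 - 1/Z (U(Z) = -5/3 + 1/((-1)*Z) = -5/3 - 1/Z)
p = -161746/3 (p = -104*((220 + 300) + (-5/3 - 1/(-12))) = -104*(520 + (-5/3 - 1*(-1/12))) = -104*(520 + (-5/3 + 1/12)) = -104*(520 - 19/12) = -104*6221/12 = -161746/3 ≈ -53915.)
-263258 + p = -263258 - 161746/3 = -951520/3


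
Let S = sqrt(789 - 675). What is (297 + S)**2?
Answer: (297 + sqrt(114))**2 ≈ 94665.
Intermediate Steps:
S = sqrt(114) ≈ 10.677
(297 + S)**2 = (297 + sqrt(114))**2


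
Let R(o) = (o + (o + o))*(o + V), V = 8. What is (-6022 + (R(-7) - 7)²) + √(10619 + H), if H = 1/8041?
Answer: -5238 + 2*√171649980645/8041 ≈ -5135.0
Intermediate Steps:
H = 1/8041 ≈ 0.00012436
R(o) = 3*o*(8 + o) (R(o) = (o + (o + o))*(o + 8) = (o + 2*o)*(8 + o) = (3*o)*(8 + o) = 3*o*(8 + o))
(-6022 + (R(-7) - 7)²) + √(10619 + H) = (-6022 + (3*(-7)*(8 - 7) - 7)²) + √(10619 + 1/8041) = (-6022 + (3*(-7)*1 - 7)²) + √(85387380/8041) = (-6022 + (-21 - 7)²) + 2*√171649980645/8041 = (-6022 + (-28)²) + 2*√171649980645/8041 = (-6022 + 784) + 2*√171649980645/8041 = -5238 + 2*√171649980645/8041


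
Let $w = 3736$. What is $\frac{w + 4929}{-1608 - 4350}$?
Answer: $- \frac{8665}{5958} \approx -1.4543$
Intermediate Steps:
$\frac{w + 4929}{-1608 - 4350} = \frac{3736 + 4929}{-1608 - 4350} = \frac{8665}{-5958} = 8665 \left(- \frac{1}{5958}\right) = - \frac{8665}{5958}$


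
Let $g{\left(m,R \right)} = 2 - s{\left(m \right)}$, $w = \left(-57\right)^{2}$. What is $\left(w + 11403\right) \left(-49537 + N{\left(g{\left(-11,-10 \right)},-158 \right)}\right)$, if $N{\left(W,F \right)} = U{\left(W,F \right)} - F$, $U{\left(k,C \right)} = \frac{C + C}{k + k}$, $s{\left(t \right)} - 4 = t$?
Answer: $-723758332$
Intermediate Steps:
$s{\left(t \right)} = 4 + t$
$w = 3249$
$g{\left(m,R \right)} = -2 - m$ ($g{\left(m,R \right)} = 2 - \left(4 + m\right) = -2 - m$)
$U{\left(k,C \right)} = \frac{C}{k}$ ($U{\left(k,C \right)} = \frac{2 C}{2 k} = 2 C \frac{1}{2 k} = \frac{C}{k}$)
$N{\left(W,F \right)} = - F + \frac{F}{W}$ ($N{\left(W,F \right)} = \frac{F}{W} - F = - F + \frac{F}{W}$)
$\left(w + 11403\right) \left(-49537 + N{\left(g{\left(-11,-10 \right)},-158 \right)}\right) = \left(3249 + 11403\right) \left(-49537 - \left(-158 + \frac{158}{-2 - -11}\right)\right) = 14652 \left(-49537 + \left(158 - \frac{158}{-2 + 11}\right)\right) = 14652 \left(-49537 + \left(158 - \frac{158}{9}\right)\right) = 14652 \left(-49537 + \frac{1264}{9}\right) = 14652 \left(- \frac{444569}{9}\right) = -723758332$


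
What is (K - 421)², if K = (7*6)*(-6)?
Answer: 452929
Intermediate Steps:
K = -252 (K = 42*(-6) = -252)
(K - 421)² = (-252 - 421)² = (-673)² = 452929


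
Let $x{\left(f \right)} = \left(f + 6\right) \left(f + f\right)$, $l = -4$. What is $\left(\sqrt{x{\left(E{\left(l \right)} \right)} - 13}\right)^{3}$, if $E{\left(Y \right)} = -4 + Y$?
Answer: $19 \sqrt{19} \approx 82.819$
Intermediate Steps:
$x{\left(f \right)} = 2 f \left(6 + f\right)$ ($x{\left(f \right)} = \left(6 + f\right) 2 f = 2 f \left(6 + f\right)$)
$\left(\sqrt{x{\left(E{\left(l \right)} \right)} - 13}\right)^{3} = \left(\sqrt{2 \left(-4 - 4\right) \left(6 - 8\right) - 13}\right)^{3} = \left(\sqrt{2 \left(-8\right) \left(6 - 8\right) - 13}\right)^{3} = \left(\sqrt{2 \left(-8\right) \left(-2\right) - 13}\right)^{3} = \left(\sqrt{32 - 13}\right)^{3} = \left(\sqrt{19}\right)^{3} = 19 \sqrt{19}$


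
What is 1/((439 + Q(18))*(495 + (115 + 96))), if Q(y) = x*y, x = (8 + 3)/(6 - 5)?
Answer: 1/449722 ≈ 2.2236e-6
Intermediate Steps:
x = 11 (x = 11/1 = 11*1 = 11)
Q(y) = 11*y
1/((439 + Q(18))*(495 + (115 + 96))) = 1/((439 + 11*18)*(495 + (115 + 96))) = 1/((439 + 198)*(495 + 211)) = 1/(637*706) = 1/449722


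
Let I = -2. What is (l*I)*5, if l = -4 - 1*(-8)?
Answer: -40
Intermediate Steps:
l = 4 (l = -4 + 8 = 4)
(l*I)*5 = (4*(-2))*5 = -8*5 = -40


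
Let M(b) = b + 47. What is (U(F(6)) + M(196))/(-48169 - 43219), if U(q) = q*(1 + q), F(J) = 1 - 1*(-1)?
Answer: -249/91388 ≈ -0.0027246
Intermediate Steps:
F(J) = 2 (F(J) = 1 + 1 = 2)
M(b) = 47 + b
(U(F(6)) + M(196))/(-48169 - 43219) = (2*(1 + 2) + (47 + 196))/(-48169 - 43219) = (2*3 + 243)/(-91388) = (6 + 243)*(-1/91388) = 249*(-1/91388) = -249/91388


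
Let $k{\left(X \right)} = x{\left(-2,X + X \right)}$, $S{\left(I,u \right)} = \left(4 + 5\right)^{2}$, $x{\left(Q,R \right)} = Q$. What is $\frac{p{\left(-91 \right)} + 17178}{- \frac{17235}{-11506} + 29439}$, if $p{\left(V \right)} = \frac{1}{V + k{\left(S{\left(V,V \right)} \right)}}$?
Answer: $\frac{18381444818}{31503040317} \approx 0.58348$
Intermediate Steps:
$S{\left(I,u \right)} = 81$ ($S{\left(I,u \right)} = 9^{2} = 81$)
$k{\left(X \right)} = -2$
$p{\left(V \right)} = \frac{1}{-2 + V}$ ($p{\left(V \right)} = \frac{1}{V - 2} = \frac{1}{-2 + V}$)
$\frac{p{\left(-91 \right)} + 17178}{- \frac{17235}{-11506} + 29439} = \frac{\frac{1}{-2 - 91} + 17178}{- \frac{17235}{-11506} + 29439} = \frac{\frac{1}{-93} + 17178}{\left(-17235\right) \left(- \frac{1}{11506}\right) + 29439} = \frac{- \frac{1}{93} + 17178}{\frac{17235}{11506} + 29439} = \frac{1597553}{93 \cdot \frac{338742369}{11506}} = \frac{1597553}{93} \cdot \frac{11506}{338742369} = \frac{18381444818}{31503040317}$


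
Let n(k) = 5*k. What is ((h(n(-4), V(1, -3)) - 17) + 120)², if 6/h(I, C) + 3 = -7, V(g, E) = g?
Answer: 262144/25 ≈ 10486.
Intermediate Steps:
h(I, C) = -⅗ (h(I, C) = 6/(-3 - 7) = 6/(-10) = 6*(-⅒) = -⅗)
((h(n(-4), V(1, -3)) - 17) + 120)² = ((-⅗ - 17) + 120)² = (-88/5 + 120)² = (512/5)² = 262144/25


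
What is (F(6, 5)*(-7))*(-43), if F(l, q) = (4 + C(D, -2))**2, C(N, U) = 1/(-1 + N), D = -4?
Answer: 108661/25 ≈ 4346.4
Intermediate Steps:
F(l, q) = 361/25 (F(l, q) = (4 + 1/(-1 - 4))**2 = (4 + 1/(-5))**2 = (4 - 1/5)**2 = (19/5)**2 = 361/25)
(F(6, 5)*(-7))*(-43) = ((361/25)*(-7))*(-43) = -2527/25*(-43) = 108661/25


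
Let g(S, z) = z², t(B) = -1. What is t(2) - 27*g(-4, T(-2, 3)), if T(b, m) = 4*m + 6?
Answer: -8749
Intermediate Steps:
T(b, m) = 6 + 4*m
t(2) - 27*g(-4, T(-2, 3)) = -1 - 27*(6 + 4*3)² = -1 - 27*(6 + 12)² = -1 - 27*18² = -1 - 27*324 = -1 - 8748 = -8749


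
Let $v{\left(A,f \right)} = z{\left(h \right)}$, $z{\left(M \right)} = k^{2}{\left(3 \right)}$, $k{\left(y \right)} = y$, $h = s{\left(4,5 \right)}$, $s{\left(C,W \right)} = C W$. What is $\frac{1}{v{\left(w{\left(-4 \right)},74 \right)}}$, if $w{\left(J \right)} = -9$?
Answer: $\frac{1}{9} \approx 0.11111$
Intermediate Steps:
$h = 20$ ($h = 4 \cdot 5 = 20$)
$z{\left(M \right)} = 9$ ($z{\left(M \right)} = 3^{2} = 9$)
$v{\left(A,f \right)} = 9$
$\frac{1}{v{\left(w{\left(-4 \right)},74 \right)}} = \frac{1}{9}$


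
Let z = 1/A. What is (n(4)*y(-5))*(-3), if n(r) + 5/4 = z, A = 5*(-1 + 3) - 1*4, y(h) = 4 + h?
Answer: -13/4 ≈ -3.2500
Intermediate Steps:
A = 6 (A = 5*2 - 4 = 10 - 4 = 6)
z = 1/6 ≈ 0.16667
n(r) = -13/12 (n(r) = -5/4 + 1/6 = -13/12)
(n(4)*y(-5))*(-3) = -13*(4 - 5)/12*(-3) = -13/12*(-1)*(-3) = (13/12)*(-3) = -13/4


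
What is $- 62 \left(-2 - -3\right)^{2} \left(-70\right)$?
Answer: $4340$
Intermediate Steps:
$- 62 \left(-2 - -3\right)^{2} \left(-70\right) = - 62 \left(-2 + 3\right)^{2} \left(-70\right) = - 62 \cdot 1^{2} \left(-70\right) = \left(-62\right) 1 \left(-70\right) = \left(-62\right) \left(-70\right) = 4340$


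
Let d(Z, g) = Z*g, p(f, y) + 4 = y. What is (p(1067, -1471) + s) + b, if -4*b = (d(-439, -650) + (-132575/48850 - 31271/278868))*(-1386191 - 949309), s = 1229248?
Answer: 15131035402406718151/90818012 ≈ 1.6661e+11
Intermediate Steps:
p(f, y) = -4 + y
b = 15130923898503670875/90818012 (b = -(-439*(-650) + (-132575/48850 - 31271/278868))*(-1386191 - 949309)/4 = -(285350 + (-132575*1/48850 - 31271*1/278868))*(-2335500)/4 = -(285350 + (-5303/1954 - 31271/278868))*(-2335500)/4 = -(285350 - 769970269/272454036)*(-2335500)/4 = -77743989202331*(-2335500)/1089816144 = -¼*(-15130923898503670875/22704503) = 15130923898503670875/90818012 ≈ 1.6661e+11)
(p(1067, -1471) + s) + b = ((-4 - 1471) + 1229248) + 15130923898503670875/90818012 = (-1475 + 1229248) + 15130923898503670875/90818012 = 1227773 + 15130923898503670875/90818012 = 15131035402406718151/90818012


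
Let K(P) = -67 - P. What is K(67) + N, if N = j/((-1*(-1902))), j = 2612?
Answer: -126128/951 ≈ -132.63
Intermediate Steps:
N = 1306/951 (N = 2612/((-1*(-1902))) = 2612/1902 = 2612*(1/1902) = 1306/951 ≈ 1.3733)
K(67) + N = (-67 - 1*67) + 1306/951 = (-67 - 67) + 1306/951 = -134 + 1306/951 = -126128/951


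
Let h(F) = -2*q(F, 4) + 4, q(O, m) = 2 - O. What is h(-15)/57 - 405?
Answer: -7705/19 ≈ -405.53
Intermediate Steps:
h(F) = 2*F (h(F) = -2*(2 - F) + 4 = (-4 + 2*F) + 4 = 2*F)
h(-15)/57 - 405 = (2*(-15))/57 - 405 = (1/57)*(-30) - 405 = -10/19 - 405 = -7705/19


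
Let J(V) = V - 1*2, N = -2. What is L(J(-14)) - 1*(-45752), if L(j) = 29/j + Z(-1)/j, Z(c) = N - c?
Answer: 183001/4 ≈ 45750.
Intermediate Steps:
J(V) = -2 + V (J(V) = V - 2 = -2 + V)
Z(c) = -2 - c
L(j) = 28/j (L(j) = 29/j + (-2 - 1*(-1))/j = 29/j + (-2 + 1)/j = 29/j - 1/j = 28/j)
L(J(-14)) - 1*(-45752) = 28/(-2 - 14) - 1*(-45752) = 28/(-16) + 45752 = 28*(-1/16) + 45752 = -7/4 + 45752 = 183001/4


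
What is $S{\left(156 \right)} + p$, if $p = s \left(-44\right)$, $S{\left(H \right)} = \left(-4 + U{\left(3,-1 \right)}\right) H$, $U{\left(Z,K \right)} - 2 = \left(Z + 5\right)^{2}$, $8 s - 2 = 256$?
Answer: $8253$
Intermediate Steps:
$s = \frac{129}{4}$ ($s = \frac{1}{4} + \frac{1}{8} \cdot 256 = \frac{1}{4} + 32 = \frac{129}{4} \approx 32.25$)
$U{\left(Z,K \right)} = 2 + \left(5 + Z\right)^{2}$ ($U{\left(Z,K \right)} = 2 + \left(Z + 5\right)^{2} = 2 + \left(5 + Z\right)^{2}$)
$S{\left(H \right)} = 62 H$ ($S{\left(H \right)} = \left(-4 + \left(2 + \left(5 + 3\right)^{2}\right)\right) H = \left(-4 + \left(2 + 8^{2}\right)\right) H = \left(-4 + \left(2 + 64\right)\right) H = \left(-4 + 66\right) H = 62 H$)
$p = -1419$ ($p = \frac{129}{4} \left(-44\right) = -1419$)
$S{\left(156 \right)} + p = 62 \cdot 156 - 1419 = 9672 - 1419 = 8253$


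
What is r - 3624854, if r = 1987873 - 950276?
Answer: -2587257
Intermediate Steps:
r = 1037597
r - 3624854 = 1037597 - 3624854 = -2587257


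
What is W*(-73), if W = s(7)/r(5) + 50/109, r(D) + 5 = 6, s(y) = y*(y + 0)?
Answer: -393543/109 ≈ -3610.5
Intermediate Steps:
s(y) = y**2 (s(y) = y*y = y**2)
r(D) = 1 (r(D) = -5 + 6 = 1)
W = 5391/109 (W = 7**2/1 + 50/109 = 49*1 + 50*(1/109) = 49 + 50/109 = 5391/109 ≈ 49.459)
W*(-73) = (5391/109)*(-73) = -393543/109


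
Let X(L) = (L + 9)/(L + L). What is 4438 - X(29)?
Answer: 128683/29 ≈ 4437.3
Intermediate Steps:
X(L) = (9 + L)/(2*L) (X(L) = (9 + L)/((2*L)) = (9 + L)*(1/(2*L)) = (9 + L)/(2*L))
4438 - X(29) = 4438 - (9 + 29)/(2*29) = 4438 - 38/(2*29) = 4438 - 1*19/29 = 4438 - 19/29 = 128683/29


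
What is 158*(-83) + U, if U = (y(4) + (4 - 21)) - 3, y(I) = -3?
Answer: -13137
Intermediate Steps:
U = -23 (U = (-3 + (4 - 21)) - 3 = (-3 - 17) - 3 = -20 - 3 = -23)
158*(-83) + U = 158*(-83) - 23 = -13114 - 23 = -13137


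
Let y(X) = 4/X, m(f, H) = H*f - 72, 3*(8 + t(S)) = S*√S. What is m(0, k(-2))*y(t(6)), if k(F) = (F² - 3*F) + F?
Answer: 288/5 + 72*√6/5 ≈ 92.873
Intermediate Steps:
k(F) = F² - 2*F
t(S) = -8 + S^(3/2)/3 (t(S) = -8 + (S*√S)/3 = -8 + S^(3/2)/3)
m(f, H) = -72 + H*f
m(0, k(-2))*y(t(6)) = (-72 - 2*(-2 - 2)*0)*(4/(-8 + 6^(3/2)/3)) = (-72 - 2*(-4)*0)*(4/(-8 + (6*√6)/3)) = (-72 + 8*0)*(4/(-8 + 2*√6)) = (-72 + 0)*(4/(-8 + 2*√6)) = -288/(-8 + 2*√6)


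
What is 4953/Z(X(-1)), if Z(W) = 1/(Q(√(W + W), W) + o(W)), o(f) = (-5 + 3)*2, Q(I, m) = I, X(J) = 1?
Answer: -19812 + 4953*√2 ≈ -12807.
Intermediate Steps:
o(f) = -4 (o(f) = -2*2 = -4)
Z(W) = 1/(-4 + √2*√W) (Z(W) = 1/(√(W + W) - 4) = 1/(√(2*W) - 4) = 1/(√2*√W - 4) = 1/(-4 + √2*√W))
4953/Z(X(-1)) = 4953/(1/(-4 + √2*√1)) = 4953/(1/(-4 + √2*1)) = 4953/(1/(-4 + √2)) = 4953*(-4 + √2) = -19812 + 4953*√2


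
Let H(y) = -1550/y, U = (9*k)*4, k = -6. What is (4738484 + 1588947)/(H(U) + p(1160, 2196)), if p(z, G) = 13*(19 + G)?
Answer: 62123868/282785 ≈ 219.69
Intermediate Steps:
p(z, G) = 247 + 13*G
U = -216 (U = (9*(-6))*4 = -54*4 = -216)
(4738484 + 1588947)/(H(U) + p(1160, 2196)) = (4738484 + 1588947)/(-1550/(-216) + (247 + 13*2196)) = 6327431/(-1550*(-1/216) + (247 + 28548)) = 6327431/(775/108 + 28795) = 6327431/(3110635/108) = 6327431*(108/3110635) = 62123868/282785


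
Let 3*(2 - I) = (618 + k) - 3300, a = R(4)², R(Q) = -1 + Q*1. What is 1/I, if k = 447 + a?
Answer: 1/744 ≈ 0.0013441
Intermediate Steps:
R(Q) = -1 + Q
a = 9 (a = (-1 + 4)² = 3² = 9)
k = 456 (k = 447 + 9 = 456)
I = 744 (I = 2 - ((618 + 456) - 3300)/3 = 2 - (1074 - 3300)/3 = 2 - ⅓*(-2226) = 2 + 742 = 744)
1/I = 1/744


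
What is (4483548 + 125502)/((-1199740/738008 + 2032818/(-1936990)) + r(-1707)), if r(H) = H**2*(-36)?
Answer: -823587754497634500/18744247725232233503 ≈ -0.043938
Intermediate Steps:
r(H) = -36*H**2
(4483548 + 125502)/((-1199740/738008 + 2032818/(-1936990)) + r(-1707)) = (4483548 + 125502)/((-1199740/738008 + 2032818/(-1936990)) - 36*(-1707)**2) = 4609050/((-1199740*1/738008 + 2032818*(-1/1936990)) - 36*2913849) = 4609050/((-299935/184502 - 1016409/968495) - 104898564) = 4609050/(-478015041143/178689264490 - 104898564) = 4609050/(-18744247725232233503/178689264490) = 4609050*(-178689264490/18744247725232233503) = -823587754497634500/18744247725232233503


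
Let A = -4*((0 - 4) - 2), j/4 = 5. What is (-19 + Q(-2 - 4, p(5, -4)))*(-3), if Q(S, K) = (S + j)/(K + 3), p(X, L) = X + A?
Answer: 891/16 ≈ 55.688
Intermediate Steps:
j = 20 (j = 4*5 = 20)
A = 24 (A = -4*(-4 - 2) = -4*(-6) = 24)
p(X, L) = 24 + X (p(X, L) = X + 24 = 24 + X)
Q(S, K) = (20 + S)/(3 + K) (Q(S, K) = (S + 20)/(K + 3) = (20 + S)/(3 + K))
(-19 + Q(-2 - 4, p(5, -4)))*(-3) = (-19 + (20 + (-2 - 4))/(3 + (24 + 5)))*(-3) = (-19 + (20 - 6)/(3 + 29))*(-3) = (-19 + 14/32)*(-3) = (-19 + (1/32)*14)*(-3) = (-19 + 7/16)*(-3) = -297/16*(-3) = 891/16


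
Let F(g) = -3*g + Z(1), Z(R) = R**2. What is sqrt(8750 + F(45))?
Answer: 2*sqrt(2154) ≈ 92.822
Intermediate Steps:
F(g) = 1 - 3*g (F(g) = -3*g + 1**2 = -3*g + 1 = 1 - 3*g)
sqrt(8750 + F(45)) = sqrt(8750 + (1 - 3*45)) = sqrt(8750 + (1 - 135)) = sqrt(8750 - 134) = sqrt(8616) = 2*sqrt(2154)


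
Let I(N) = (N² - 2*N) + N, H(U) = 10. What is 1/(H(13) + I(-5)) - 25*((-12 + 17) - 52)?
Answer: 47001/40 ≈ 1175.0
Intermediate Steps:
I(N) = N² - N
1/(H(13) + I(-5)) - 25*((-12 + 17) - 52) = 1/(10 - 5*(-1 - 5)) - 25*((-12 + 17) - 52) = 1/(10 - 5*(-6)) - 25*(5 - 52) = 1/(10 + 30) - 25*(-47) = 1/40 + 1175 = 47001/40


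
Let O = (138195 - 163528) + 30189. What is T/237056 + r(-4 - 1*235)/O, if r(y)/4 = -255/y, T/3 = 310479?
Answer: 135156584541/34390425088 ≈ 3.9301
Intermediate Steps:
T = 931437 (T = 3*310479 = 931437)
r(y) = -1020/y (r(y) = 4*(-255/y) = -1020/y)
O = 4856 (O = -25333 + 30189 = 4856)
T/237056 + r(-4 - 1*235)/O = 931437/237056 - 1020/(-4 - 1*235)/4856 = 931437*(1/237056) - 1020/(-4 - 235)*(1/4856) = 931437/237056 - 1020/(-239)*(1/4856) = 931437/237056 - 1020*(-1/239)*(1/4856) = 931437/237056 + (1020/239)*(1/4856) = 931437/237056 + 255/290146 = 135156584541/34390425088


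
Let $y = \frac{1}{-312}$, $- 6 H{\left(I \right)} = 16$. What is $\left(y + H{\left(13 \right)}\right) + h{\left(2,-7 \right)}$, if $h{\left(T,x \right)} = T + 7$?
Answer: $\frac{1975}{312} \approx 6.3301$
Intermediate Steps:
$h{\left(T,x \right)} = 7 + T$
$H{\left(I \right)} = - \frac{8}{3}$ ($H{\left(I \right)} = \left(- \frac{1}{6}\right) 16 = - \frac{8}{3}$)
$y = - \frac{1}{312} \approx -0.0032051$
$\left(y + H{\left(13 \right)}\right) + h{\left(2,-7 \right)} = \left(- \frac{1}{312} - \frac{8}{3}\right) + \left(7 + 2\right) = - \frac{833}{312} + 9 = \frac{1975}{312}$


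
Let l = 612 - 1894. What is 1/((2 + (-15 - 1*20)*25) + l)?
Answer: -1/2155 ≈ -0.00046404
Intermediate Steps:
l = -1282
1/((2 + (-15 - 1*20)*25) + l) = 1/((2 + (-15 - 1*20)*25) - 1282) = 1/((2 + (-15 - 20)*25) - 1282) = 1/((2 - 35*25) - 1282) = 1/((2 - 875) - 1282) = 1/(-873 - 1282) = 1/(-2155) = -1/2155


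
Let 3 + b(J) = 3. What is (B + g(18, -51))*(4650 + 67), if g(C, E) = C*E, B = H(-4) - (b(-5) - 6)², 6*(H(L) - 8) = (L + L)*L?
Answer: -13311374/3 ≈ -4.4371e+6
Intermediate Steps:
b(J) = 0 (b(J) = -3 + 3 = 0)
H(L) = 8 + L²/3 (H(L) = 8 + ((L + L)*L)/6 = 8 + ((2*L)*L)/6 = 8 + (2*L²)/6 = 8 + L²/3)
B = -68/3 (B = (8 + (⅓)*(-4)²) - (0 - 6)² = (8 + (⅓)*16) - 1*(-6)² = (8 + 16/3) - 1*36 = 40/3 - 36 = -68/3 ≈ -22.667)
(B + g(18, -51))*(4650 + 67) = (-68/3 + 18*(-51))*(4650 + 67) = (-68/3 - 918)*4717 = -2822/3*4717 = -13311374/3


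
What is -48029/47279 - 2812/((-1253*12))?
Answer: -147303874/177721761 ≈ -0.82885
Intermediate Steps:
-48029/47279 - 2812/((-1253*12)) = -48029*1/47279 - 2812/(-15036) = -48029/47279 - 2812*(-1/15036) = -48029/47279 + 703/3759 = -147303874/177721761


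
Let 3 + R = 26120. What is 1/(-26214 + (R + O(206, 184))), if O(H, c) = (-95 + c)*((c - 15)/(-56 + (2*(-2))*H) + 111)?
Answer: 880/8593119 ≈ 0.00010241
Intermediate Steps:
R = 26117 (R = -3 + 26120 = 26117)
O(H, c) = (-95 + c)*(111 + (-15 + c)/(-56 - 4*H)) (O(H, c) = (-95 + c)*((-15 + c)/(-56 - 4*H) + 111) = (-95 + c)*(111 + (-15 + c)/(-56 - 4*H)))
1/(-26214 + (R + O(206, 184))) = 1/(-26214 + (26117 + (-591945 - 1*184**2 - 42180*206 + 6326*184 + 444*206*184)/(4*(14 + 206)))) = 1/(-26214 + (26117 + (1/4)*(-591945 - 1*33856 - 8689080 + 1163984 + 16829376)/220)) = 1/(-26214 + (26117 + (1/4)*(1/220)*(-591945 - 33856 - 8689080 + 1163984 + 16829376))) = 1/(-26214 + (26117 + (1/4)*(1/220)*8678479)) = 1/(-26214 + (26117 + 8678479/880)) = 1/(-26214 + 31661439/880) = 1/(8593119/880) = 880/8593119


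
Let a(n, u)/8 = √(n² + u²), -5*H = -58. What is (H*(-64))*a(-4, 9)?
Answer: -29696*√97/5 ≈ -58494.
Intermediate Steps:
H = 58/5 (H = -⅕*(-58) = 58/5 ≈ 11.600)
a(n, u) = 8*√(n² + u²)
(H*(-64))*a(-4, 9) = ((58/5)*(-64))*(8*√((-4)² + 9²)) = -29696*√(16 + 81)/5 = -29696*√97/5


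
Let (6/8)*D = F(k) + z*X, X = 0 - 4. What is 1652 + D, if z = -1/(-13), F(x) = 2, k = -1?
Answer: 64516/39 ≈ 1654.3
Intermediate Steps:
X = -4
z = 1/13 (z = -1*(-1/13) = 1/13 ≈ 0.076923)
D = 88/39 (D = 4*(2 + (1/13)*(-4))/3 = 4*(2 - 4/13)/3 = (4/3)*(22/13) = 88/39 ≈ 2.2564)
1652 + D = 1652 + 88/39 = 64516/39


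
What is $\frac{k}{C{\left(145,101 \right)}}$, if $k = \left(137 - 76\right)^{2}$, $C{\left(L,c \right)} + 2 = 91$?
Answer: $\frac{3721}{89} \approx 41.809$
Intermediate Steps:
$C{\left(L,c \right)} = 89$ ($C{\left(L,c \right)} = -2 + 91 = 89$)
$k = 3721$ ($k = 61^{2} = 3721$)
$\frac{k}{C{\left(145,101 \right)}} = \frac{3721}{89}$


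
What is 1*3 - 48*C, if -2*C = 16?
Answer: 387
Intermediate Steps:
C = -8 (C = -½*16 = -8)
1*3 - 48*C = 1*3 - 48*(-8) = 3 + 384 = 387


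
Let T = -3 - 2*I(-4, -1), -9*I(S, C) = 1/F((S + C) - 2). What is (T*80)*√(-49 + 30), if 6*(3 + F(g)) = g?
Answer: -3664*I*√19/15 ≈ -1064.7*I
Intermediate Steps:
F(g) = -3 + g/6
I(S, C) = -1/(9*(-10/3 + C/6 + S/6)) (I(S, C) = -1/(9*(-3 + ((S + C) - 2)/6)) = -1/(9*(-3 + ((C + S) - 2)/6)) = -1/(9*(-3 + (-2 + C + S)/6)) = -1/(9*(-3 + (-⅓ + C/6 + S/6))) = -1/(9*(-10/3 + C/6 + S/6)))
T = -229/75 (T = -3 - (-4)/(-60 + 3*(-1) + 3*(-4)) = -3 - (-4)/(-60 - 3 - 12) = -3 - (-4)/(-75) = -3 - (-4)*(-1)/75 = -3 - 2*2/75 = -3 - 4/75 = -229/75 ≈ -3.0533)
(T*80)*√(-49 + 30) = (-229/75*80)*√(-49 + 30) = -3664*I*√19/15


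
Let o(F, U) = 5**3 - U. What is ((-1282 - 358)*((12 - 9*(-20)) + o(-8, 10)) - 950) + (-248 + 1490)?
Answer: -503188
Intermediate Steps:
o(F, U) = 125 - U
((-1282 - 358)*((12 - 9*(-20)) + o(-8, 10)) - 950) + (-248 + 1490) = ((-1282 - 358)*((12 - 9*(-20)) + (125 - 1*10)) - 950) + (-248 + 1490) = (-1640*((12 + 180) + (125 - 10)) - 950) + 1242 = (-1640*(192 + 115) - 950) + 1242 = (-1640*307 - 950) + 1242 = (-503480 - 950) + 1242 = -504430 + 1242 = -503188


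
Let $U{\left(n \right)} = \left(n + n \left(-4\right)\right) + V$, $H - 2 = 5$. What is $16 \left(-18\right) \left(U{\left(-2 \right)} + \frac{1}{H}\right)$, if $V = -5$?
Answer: $- \frac{2304}{7} \approx -329.14$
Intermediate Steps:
$H = 7$ ($H = 2 + 5 = 7$)
$U{\left(n \right)} = -5 - 3 n$ ($U{\left(n \right)} = \left(n + n \left(-4\right)\right) - 5 = \left(n - 4 n\right) - 5 = - 3 n - 5 = -5 - 3 n$)
$16 \left(-18\right) \left(U{\left(-2 \right)} + \frac{1}{H}\right) = 16 \left(-18\right) \left(\left(-5 - -6\right) + \frac{1}{7}\right) = - 288 \left(\left(-5 + 6\right) + \frac{1}{7}\right) = - 288 \left(1 + \frac{1}{7}\right) = \left(-288\right) \frac{8}{7} = - \frac{2304}{7}$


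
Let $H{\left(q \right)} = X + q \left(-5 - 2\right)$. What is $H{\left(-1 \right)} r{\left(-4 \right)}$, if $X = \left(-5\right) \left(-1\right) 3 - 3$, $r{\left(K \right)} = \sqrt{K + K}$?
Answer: $38 i \sqrt{2} \approx 53.74 i$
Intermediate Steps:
$r{\left(K \right)} = \sqrt{2} \sqrt{K}$ ($r{\left(K \right)} = \sqrt{2 K} = \sqrt{2} \sqrt{K}$)
$X = 12$ ($X = 5 \cdot 3 - 3 = 15 - 3 = 12$)
$H{\left(q \right)} = 12 - 7 q$ ($H{\left(q \right)} = 12 + q \left(-5 - 2\right) = 12 + q \left(-7\right) = 12 - 7 q$)
$H{\left(-1 \right)} r{\left(-4 \right)} = \left(12 - -7\right) \sqrt{2} \sqrt{-4} = \left(12 + 7\right) \sqrt{2} \cdot 2 i = 19 \cdot 2 i \sqrt{2} = 38 i \sqrt{2}$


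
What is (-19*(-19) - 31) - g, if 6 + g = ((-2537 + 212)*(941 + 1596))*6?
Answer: 35391486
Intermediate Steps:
g = -35391156 (g = -6 + ((-2537 + 212)*(941 + 1596))*6 = -6 - 2325*2537*6 = -6 - 5898525*6 = -6 - 35391150 = -35391156)
(-19*(-19) - 31) - g = (-19*(-19) - 31) - 1*(-35391156) = (361 - 31) + 35391156 = 330 + 35391156 = 35391486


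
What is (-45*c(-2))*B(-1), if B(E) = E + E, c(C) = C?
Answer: -180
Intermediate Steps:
B(E) = 2*E
(-45*c(-2))*B(-1) = (-45*(-2))*(2*(-1)) = 90*(-2) = -180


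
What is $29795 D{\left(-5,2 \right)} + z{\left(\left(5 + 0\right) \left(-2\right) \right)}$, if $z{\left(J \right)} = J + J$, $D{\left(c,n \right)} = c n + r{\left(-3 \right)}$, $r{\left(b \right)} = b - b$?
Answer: $-297970$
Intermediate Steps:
$r{\left(b \right)} = 0$
$D{\left(c,n \right)} = c n$ ($D{\left(c,n \right)} = c n + 0 = c n$)
$z{\left(J \right)} = 2 J$
$29795 D{\left(-5,2 \right)} + z{\left(\left(5 + 0\right) \left(-2\right) \right)} = 29795 \left(\left(-5\right) 2\right) + 2 \left(5 + 0\right) \left(-2\right) = 29795 \left(-10\right) + 2 \cdot 5 \left(-2\right) = -297950 + 2 \left(-10\right) = -297950 - 20 = -297970$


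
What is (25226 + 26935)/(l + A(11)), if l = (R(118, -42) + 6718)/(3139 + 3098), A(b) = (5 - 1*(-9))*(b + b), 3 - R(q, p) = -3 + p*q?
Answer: 325328157/1932676 ≈ 168.33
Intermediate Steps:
R(q, p) = 6 - p*q (R(q, p) = 3 - (-3 + p*q) = 3 + (3 - p*q) = 6 - p*q)
A(b) = 28*b (A(b) = (5 + 9)*(2*b) = 14*(2*b) = 28*b)
l = 11680/6237 (l = ((6 - 1*(-42)*118) + 6718)/(3139 + 3098) = ((6 + 4956) + 6718)/6237 = (4962 + 6718)*(1/6237) = 11680*(1/6237) = 11680/6237 ≈ 1.8727)
(25226 + 26935)/(l + A(11)) = (25226 + 26935)/(11680/6237 + 28*11) = 52161/(11680/6237 + 308) = 52161/(1932676/6237) = 52161*(6237/1932676) = 325328157/1932676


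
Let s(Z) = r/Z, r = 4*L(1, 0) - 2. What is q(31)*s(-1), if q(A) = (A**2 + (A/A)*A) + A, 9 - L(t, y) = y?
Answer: -34782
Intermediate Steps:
L(t, y) = 9 - y
r = 34 (r = 4*(9 - 1*0) - 2 = 4*(9 + 0) - 2 = 4*9 - 2 = 36 - 2 = 34)
s(Z) = 34/Z
q(A) = A**2 + 2*A (q(A) = (A**2 + 1*A) + A = (A**2 + A) + A = (A + A**2) + A = A**2 + 2*A)
q(31)*s(-1) = (31*(2 + 31))*(34/(-1)) = (31*33)*(34*(-1)) = 1023*(-34) = -34782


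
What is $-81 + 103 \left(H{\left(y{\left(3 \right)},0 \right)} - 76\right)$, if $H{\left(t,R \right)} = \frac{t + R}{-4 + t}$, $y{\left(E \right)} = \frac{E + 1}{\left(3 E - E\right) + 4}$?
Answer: $- \frac{71284}{9} \approx -7920.4$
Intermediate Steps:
$y{\left(E \right)} = \frac{1 + E}{4 + 2 E}$ ($y{\left(E \right)} = \frac{1 + E}{2 E + 4} = \frac{1 + E}{4 + 2 E}$)
$H{\left(t,R \right)} = \frac{R + t}{-4 + t}$
$-81 + 103 \left(H{\left(y{\left(3 \right)},0 \right)} - 76\right) = -81 + 103 \left(\frac{0 + \frac{1 + 3}{2 \left(2 + 3\right)}}{-4 + \frac{1 + 3}{2 \left(2 + 3\right)}} - 76\right) = -81 + 103 \left(\frac{0 + \frac{1}{2} \cdot \frac{1}{5} \cdot 4}{-4 + \frac{1}{2} \cdot \frac{1}{5} \cdot 4} - 76\right) = -81 + 103 \left(\frac{0 + \frac{2}{5}}{-4 + \frac{2}{5}} - 76\right) = -81 + 103 \left(\frac{1}{- \frac{18}{5}} \cdot \frac{2}{5} - 76\right) = -81 + 103 \left(\left(- \frac{5}{18}\right) \frac{2}{5} - 76\right) = -81 + 103 \left(- \frac{1}{9} - 76\right) = -81 + 103 \left(- \frac{685}{9}\right) = -81 - \frac{70555}{9} = - \frac{71284}{9}$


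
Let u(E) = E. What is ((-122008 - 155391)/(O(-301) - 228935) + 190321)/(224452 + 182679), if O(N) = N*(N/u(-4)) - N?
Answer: 191299788573/409222431947 ≈ 0.46747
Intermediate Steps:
O(N) = -N - N²/4 (O(N) = N*(N/(-4)) - N = N*(N*(-¼)) - N = N*(-N/4) - N = -N²/4 - N = -N - N²/4)
((-122008 - 155391)/(O(-301) - 228935) + 190321)/(224452 + 182679) = ((-122008 - 155391)/((¼)*(-301)*(-4 - 1*(-301)) - 228935) + 190321)/(224452 + 182679) = (-277399/((¼)*(-301)*(-4 + 301) - 228935) + 190321)/407131 = (-277399/((¼)*(-301)*297 - 228935) + 190321)*(1/407131) = (-277399/(-89397/4 - 228935) + 190321)*(1/407131) = (-277399/(-1005137/4) + 190321)*(1/407131) = (-277399*(-4/1005137) + 190321)*(1/407131) = (1109596/1005137 + 190321)*(1/407131) = (191299788573/1005137)*(1/407131) = 191299788573/409222431947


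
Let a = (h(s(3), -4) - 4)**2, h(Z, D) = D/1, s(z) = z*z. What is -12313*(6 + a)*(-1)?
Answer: 861910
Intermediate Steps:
s(z) = z**2
h(Z, D) = D (h(Z, D) = D*1 = D)
a = 64 (a = (-4 - 4)**2 = (-8)**2 = 64)
-12313*(6 + a)*(-1) = -12313*(6 + 64)*(-1) = -861910*(-1) = -12313*(-70) = 861910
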